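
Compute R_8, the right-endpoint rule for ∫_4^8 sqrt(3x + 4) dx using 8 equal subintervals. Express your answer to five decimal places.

Δx = (8 − 4)/8 = 0.5.
Right endpoints: 4.5, 5, 5.5, 6, 6.5, 7, 7.5, 8.
f(4.5) ≈ 4.18330, f(5) ≈ 4.35890, f(5.5) ≈ 4.52769, f(6) ≈ 4.69042, f(6.5) ≈ 4.84768, f(7) ≈ 5.00000, f(7.5) ≈ 5.14782, f(8) ≈ 5.29150.
Sum = Δx · [f(4.5) + f(5) + f(5.5) + ...].
Sum ≈ 19.02365.

19.02365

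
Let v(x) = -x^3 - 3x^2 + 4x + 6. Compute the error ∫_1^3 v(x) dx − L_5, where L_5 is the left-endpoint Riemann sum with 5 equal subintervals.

-7.92

Exact integral: ∫_1^3 v(x) dx = -18.
L_5 = -10.08.
Error = -18 − (-10.08) = -7.92.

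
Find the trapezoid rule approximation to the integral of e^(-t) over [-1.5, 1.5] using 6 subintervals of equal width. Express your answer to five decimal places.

Δt = (1.5 − (-1.5))/6 = 0.5.
f(-1.5) ≈ 4.48169, f(-1) ≈ 2.71828, f(-0.5) ≈ 1.64872, f(0) ≈ 1.00000, f(0.5) ≈ 0.60653, f(1) ≈ 0.36788, f(1.5) ≈ 0.22313.
T_6 = (Δt/2)·[f(t_0) + 2f(t_1) + ... + 2f(t_{5}) + f(t_6)].
Sum ≈ 4.34691.

4.34691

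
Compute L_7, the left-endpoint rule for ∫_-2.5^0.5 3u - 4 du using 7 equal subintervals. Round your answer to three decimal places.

-22.929

Δu = (0.5 − (-2.5))/7 = 3/7.
Left endpoints: -2.5, -29/14, -23/14, -17/14, -11/14, -5/14, 1/14.
f(-2.5) = -11.5, f(-29/14) = -143/14, f(-23/14) = -125/14, f(-17/14) = -107/14, f(-11/14) = -89/14, f(-5/14) = -71/14, f(1/14) = -53/14.
Sum = Δu · [f(-2.5) + f(-29/14) + f(-23/14) + ...].
Sum ≈ -22.929.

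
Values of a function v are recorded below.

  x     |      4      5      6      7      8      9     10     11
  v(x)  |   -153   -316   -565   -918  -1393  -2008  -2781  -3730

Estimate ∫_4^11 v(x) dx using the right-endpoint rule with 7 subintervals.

Δx = 1.
Sum = 1·[(-316) + (-565) + (-918) + (-1393) + (-2008) + (-2781) + (-3730)] = -11711.

-11711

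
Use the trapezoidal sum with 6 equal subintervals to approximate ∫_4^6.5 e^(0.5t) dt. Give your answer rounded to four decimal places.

36.9356

Δt = (6.5 − 4)/6 = 5/12.
f(4) ≈ 7.3891, f(53/12) ≈ 9.1005, f(29/6) ≈ 11.2084, f(5.25) ≈ 13.8046, f(17/3) ≈ 17.0020, f(73/12) ≈ 20.9401, f(6.5) ≈ 25.7903.
T_6 = (Δt/2)·[f(t_0) + 2f(t_1) + ... + 2f(t_{5}) + f(t_6)].
Sum ≈ 36.9356.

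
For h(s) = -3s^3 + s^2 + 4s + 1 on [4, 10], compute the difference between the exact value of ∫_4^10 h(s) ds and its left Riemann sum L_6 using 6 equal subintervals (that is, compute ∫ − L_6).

Exact integral: ∫_4^10 h(s) ds = -6822.
L_6 = -5534.
Error = -6822 − (-5534) = -1288.

-1288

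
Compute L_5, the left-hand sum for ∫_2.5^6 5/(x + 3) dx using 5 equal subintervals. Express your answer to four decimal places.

2.5903

Δx = (6 − 2.5)/5 = 0.7.
Left endpoints: 2.5, 3.2, 3.9, 4.6, 5.3.
f(2.5) = 10/11, f(3.2) = 25/31, f(3.9) = 50/69, f(4.6) = 25/38, f(5.3) = 50/83.
Sum = Δx · [f(2.5) + f(3.2) + f(3.9) + f(4.6) + f(5.3)].
Sum ≈ 2.5903.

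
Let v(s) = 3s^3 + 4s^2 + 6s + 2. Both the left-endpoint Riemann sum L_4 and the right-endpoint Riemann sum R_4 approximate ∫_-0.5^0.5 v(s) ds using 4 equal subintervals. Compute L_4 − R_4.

L_4 = 1.53125.
R_4 = 3.21875.
L_4 − R_4 = -1.6875.

-1.6875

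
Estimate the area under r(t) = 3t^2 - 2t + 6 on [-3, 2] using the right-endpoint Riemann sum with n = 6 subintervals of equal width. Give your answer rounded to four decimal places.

61.3194

Δt = (2 − (-3))/6 = 5/6.
Right endpoints: -13/6, -4/3, -0.5, 1/3, 7/6, 2.
r(-13/6) = 293/12, r(-4/3) = 14, r(-0.5) = 7.75, r(1/3) = 17/3, r(7/6) = 7.75, r(2) = 14.
Sum = Δt · [r(-13/6) + r(-4/3) + r(-0.5) + ...].
Sum ≈ 61.3194.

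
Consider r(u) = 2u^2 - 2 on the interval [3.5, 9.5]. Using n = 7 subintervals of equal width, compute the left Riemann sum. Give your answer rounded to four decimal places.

465.6122

Δu = (9.5 − 3.5)/7 = 6/7.
Left endpoints: 3.5, 61/14, 73/14, 85/14, 97/14, 109/14, 121/14.
r(3.5) = 22.5, r(61/14) = 3525/98, r(73/14) = 5133/98, r(85/14) = 7029/98, r(97/14) = 9213/98, r(109/14) = 11685/98, r(121/14) = 14445/98.
Sum = Δu · [r(3.5) + r(61/14) + r(73/14) + ...].
Sum ≈ 465.6122.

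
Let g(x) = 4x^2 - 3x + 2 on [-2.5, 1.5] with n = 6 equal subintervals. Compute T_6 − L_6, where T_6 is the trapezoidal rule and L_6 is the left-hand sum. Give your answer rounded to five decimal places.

T_6 ≈ 40.5185185.
L_6 ≈ 49.8518519.
T_6 − L_6 ≈ -9.33333.

-9.33333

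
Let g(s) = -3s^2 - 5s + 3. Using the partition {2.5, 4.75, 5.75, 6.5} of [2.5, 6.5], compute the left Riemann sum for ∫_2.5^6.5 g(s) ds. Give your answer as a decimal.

Subinterval widths: 2.25, 1, 0.75.
Left endpoints: 2.5, 4.75, 5.75.
g(2.5) = -28.25, g(4.75) = -88.4375, g(5.75) = -124.9375.
Sum = Σ Δs_i · g(s_i).
Sum = -245.703125.

-245.703125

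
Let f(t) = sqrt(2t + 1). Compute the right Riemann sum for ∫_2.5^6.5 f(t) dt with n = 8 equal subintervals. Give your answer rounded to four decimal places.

Δt = (6.5 − 2.5)/8 = 0.5.
Right endpoints: 3, 3.5, 4, 4.5, 5, 5.5, 6, 6.5.
f(3) ≈ 2.6458, f(3.5) ≈ 2.8284, f(4) ≈ 3.0000, f(4.5) ≈ 3.1623, f(5) ≈ 3.3166, f(5.5) ≈ 3.4641, f(6) ≈ 3.6056, f(6.5) ≈ 3.7417.
Sum = Δt · [f(3) + f(3.5) + f(4) + ...].
Sum ≈ 12.8822.

12.8822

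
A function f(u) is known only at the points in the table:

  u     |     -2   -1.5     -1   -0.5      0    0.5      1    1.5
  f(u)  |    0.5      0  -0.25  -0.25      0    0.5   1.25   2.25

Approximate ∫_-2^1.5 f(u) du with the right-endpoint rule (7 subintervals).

1.75

Δu = 0.5.
Sum = 0.5·[0 + (-0.25) + (-0.25) + 0 + 0.5 + 1.25 + 2.25] = 1.75.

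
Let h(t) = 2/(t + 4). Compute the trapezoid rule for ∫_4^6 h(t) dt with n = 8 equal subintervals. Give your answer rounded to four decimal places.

Δt = (6 − 4)/8 = 0.25.
h(4) = 0.25, h(4.25) = 8/33, h(4.5) = 4/17, h(4.75) = 8/35, h(5) = 2/9, h(5.25) = 8/37, h(5.5) = 4/19, h(5.75) = 8/39, h(6) = 0.2.
T_8 = (Δt/2)·[h(t_0) + 2h(t_1) + ... + 2h(t_{7}) + h(t_8)].
Sum ≈ 0.4463.

0.4463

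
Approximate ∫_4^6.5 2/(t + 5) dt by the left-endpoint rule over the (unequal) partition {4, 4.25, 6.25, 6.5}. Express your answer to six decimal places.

Subinterval widths: 0.25, 2, 0.25.
Left endpoints: 4, 4.25, 6.25.
f(4) = 2/9, f(4.25) = 8/37, f(6.25) = 8/45.
Sum = Σ Δt_i · f(t_i).
Sum ≈ 0.532432.

0.532432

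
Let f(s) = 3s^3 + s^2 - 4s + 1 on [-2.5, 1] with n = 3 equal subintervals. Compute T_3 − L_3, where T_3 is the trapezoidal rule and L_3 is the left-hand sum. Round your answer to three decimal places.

17.865

T_3 ≈ -13.57060.
L_3 ≈ -31.43519.
T_3 − L_3 ≈ 17.865.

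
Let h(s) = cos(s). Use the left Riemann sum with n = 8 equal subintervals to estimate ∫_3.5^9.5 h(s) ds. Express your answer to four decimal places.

0.2854

Δs = (9.5 − 3.5)/8 = 0.75.
Left endpoints: 3.5, 4.25, 5, 5.75, 6.5, 7.25, 8, 8.75.
h(3.5) ≈ -0.9365, h(4.25) ≈ -0.4461, h(5) ≈ 0.2837, h(5.75) ≈ 0.8612, h(6.5) ≈ 0.9766, h(7.25) ≈ 0.5679, h(8) ≈ -0.1455, h(8.75) ≈ -0.7808.
Sum = Δs · [h(3.5) + h(4.25) + h(5) + ...].
Sum ≈ 0.2854.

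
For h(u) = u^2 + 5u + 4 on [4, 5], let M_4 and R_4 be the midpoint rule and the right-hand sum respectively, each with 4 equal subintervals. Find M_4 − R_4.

M_4 = 46.828125.
R_4 = 48.59375.
M_4 − R_4 = -1.765625.

-1.765625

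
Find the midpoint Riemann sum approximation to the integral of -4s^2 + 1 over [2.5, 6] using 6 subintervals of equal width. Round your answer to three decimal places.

-263.270

Δs = (6 − 2.5)/6 = 7/12.
Midpoints: 67/24, 3.375, 95/24, 109/24, 5.125, 137/24.
f(67/24) = -4345/144, f(3.375) = -44.5625, f(95/24) = -8881/144, f(109/24) = -11737/144, f(5.125) = -104.0625, f(137/24) = -18625/144.
Sum = Δs · [f(67/24) + f(3.375) + f(95/24) + ...].
Sum ≈ -263.270.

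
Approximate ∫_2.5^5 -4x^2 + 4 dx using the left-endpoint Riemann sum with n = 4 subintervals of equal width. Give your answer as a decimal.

-113.046875

Δx = (5 − 2.5)/4 = 0.625.
Left endpoints: 2.5, 3.125, 3.75, 4.375.
f(2.5) = -21, f(3.125) = -35.0625, f(3.75) = -52.25, f(4.375) = -72.5625.
Sum = Δx · [f(2.5) + f(3.125) + f(3.75) + f(4.375)].
Sum = -113.046875.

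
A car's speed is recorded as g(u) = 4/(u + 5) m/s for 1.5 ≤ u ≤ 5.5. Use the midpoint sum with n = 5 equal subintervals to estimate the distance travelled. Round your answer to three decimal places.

Δu = (5.5 − 1.5)/5 = 0.8.
Midpoints: 1.9, 2.7, 3.5, 4.3, 5.1.
g(1.9) = 40/69, g(2.7) = 40/77, g(3.5) = 8/17, g(4.3) = 40/93, g(5.1) = 40/101.
Sum = Δu · [g(1.9) + g(2.7) + g(3.5) + g(4.3) + g(5.1)].
Sum ≈ 1.917.

1.917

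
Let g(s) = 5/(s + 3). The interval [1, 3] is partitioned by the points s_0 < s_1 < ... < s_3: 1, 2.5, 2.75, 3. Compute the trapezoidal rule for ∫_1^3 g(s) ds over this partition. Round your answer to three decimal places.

Subinterval widths: 1.5, 0.25, 0.25.
g(1) = 1.25, g(2.5) = 10/11, g(2.75) = 20/23, g(3) = 5/6.
On each subinterval the trapezoid contributes (Δs_i/2)·[g(s_{i-1}) + g(s_i)].
Sum ≈ 2.055.

2.055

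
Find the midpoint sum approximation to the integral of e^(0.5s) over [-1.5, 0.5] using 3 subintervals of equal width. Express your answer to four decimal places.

1.6158

Δs = (0.5 − (-1.5))/3 = 2/3.
Midpoints: -7/6, -0.5, 1/6.
f(-7/6) ≈ 0.5580, f(-0.5) ≈ 0.7788, f(1/6) ≈ 1.0869.
Sum = Δs · [f(-7/6) + f(-0.5) + f(1/6)].
Sum ≈ 1.6158.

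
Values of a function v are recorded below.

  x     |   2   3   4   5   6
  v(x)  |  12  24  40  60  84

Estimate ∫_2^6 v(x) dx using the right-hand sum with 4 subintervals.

208

Δx = 1.
Sum = 1·[24 + 40 + 60 + 84] = 208.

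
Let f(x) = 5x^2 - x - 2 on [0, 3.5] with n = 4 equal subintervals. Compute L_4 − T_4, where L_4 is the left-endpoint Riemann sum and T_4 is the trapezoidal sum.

-25.265625

L_4 = 35.30078125.
T_4 = 60.56640625.
L_4 − T_4 = -25.265625.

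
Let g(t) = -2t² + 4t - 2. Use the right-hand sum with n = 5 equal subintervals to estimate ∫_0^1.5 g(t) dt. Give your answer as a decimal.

Δt = (1.5 − 0)/5 = 0.3.
Right endpoints: 0.3, 0.6, 0.9, 1.2, 1.5.
g(0.3) = -0.98, g(0.6) = -0.32, g(0.9) = -0.02, g(1.2) = -0.08, g(1.5) = -0.5.
Sum = Δt · [g(0.3) + g(0.6) + g(0.9) + g(1.2) + g(1.5)].
Sum = -0.57.

-0.57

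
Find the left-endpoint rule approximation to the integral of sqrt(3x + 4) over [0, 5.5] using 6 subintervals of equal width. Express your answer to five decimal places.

17.66081

Δx = (5.5 − 0)/6 = 11/12.
Left endpoints: 0, 11/12, 11/6, 2.75, 11/3, 55/12.
f(0) ≈ 2.00000, f(11/12) ≈ 2.59808, f(11/6) ≈ 3.08221, f(2.75) ≈ 3.50000, f(11/3) ≈ 3.87298, f(55/12) ≈ 4.21307.
Sum = Δx · [f(0) + f(11/12) + f(11/6) + ...].
Sum ≈ 17.66081.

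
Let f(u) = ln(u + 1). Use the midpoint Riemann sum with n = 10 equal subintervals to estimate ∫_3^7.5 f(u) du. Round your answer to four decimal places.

8.1465

Δu = (7.5 − 3)/10 = 0.45.
Midpoints: 3.225, 3.675, 4.125, 4.575, 5.025, 5.475, 5.925, 6.375, 6.825, 7.275.
f(3.225) ≈ 1.4410, f(3.675) ≈ 1.5422, f(4.125) ≈ 1.6341, f(4.575) ≈ 1.7183, f(5.025) ≈ 1.7959, f(5.475) ≈ 1.8679, f(5.925) ≈ 1.9351, f(6.375) ≈ 1.9981, f(6.825) ≈ 2.0573, f(7.275) ≈ 2.1132.
Sum = Δu · [f(3.225) + f(3.675) + f(4.125) + ...].
Sum ≈ 8.1465.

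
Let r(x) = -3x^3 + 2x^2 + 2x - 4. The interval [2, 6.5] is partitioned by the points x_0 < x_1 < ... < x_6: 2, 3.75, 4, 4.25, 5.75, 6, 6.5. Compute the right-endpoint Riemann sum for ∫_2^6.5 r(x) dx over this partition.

-1560.171875

Subinterval widths: 1.75, 0.25, 0.25, 1.5, 0.25, 0.5.
Right endpoints: 3.75, 4, 4.25, 5.75, 6, 6.5.
r(3.75) = -126.578125, r(4) = -156, r(4.25) = -189.671875, r(5.75) = -496.703125, r(6) = -568, r(6.5) = -730.375.
Sum = Σ Δx_i · r(x_i).
Sum = -1560.171875.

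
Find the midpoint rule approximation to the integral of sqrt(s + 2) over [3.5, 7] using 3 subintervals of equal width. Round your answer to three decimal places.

9.404

Δs = (7 − 3.5)/3 = 7/6.
Midpoints: 49/12, 5.25, 77/12.
f(49/12) ≈ 2.466, f(5.25) ≈ 2.693, f(77/12) ≈ 2.901.
Sum = Δs · [f(49/12) + f(5.25) + f(77/12)].
Sum ≈ 9.404.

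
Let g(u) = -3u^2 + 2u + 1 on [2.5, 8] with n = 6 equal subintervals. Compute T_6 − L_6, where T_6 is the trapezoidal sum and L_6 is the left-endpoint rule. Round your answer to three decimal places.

T_6 ≈ -435.43576.
L_6 ≈ -361.07118.
T_6 − L_6 ≈ -74.365.

-74.365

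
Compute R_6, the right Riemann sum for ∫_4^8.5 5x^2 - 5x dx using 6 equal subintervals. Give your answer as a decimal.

875.390625

Δx = (8.5 − 4)/6 = 0.75.
Right endpoints: 4.75, 5.5, 6.25, 7, 7.75, 8.5.
f(4.75) = 89.0625, f(5.5) = 123.75, f(6.25) = 164.0625, f(7) = 210, f(7.75) = 261.5625, f(8.5) = 318.75.
Sum = Δx · [f(4.75) + f(5.5) + f(6.25) + ...].
Sum = 875.390625.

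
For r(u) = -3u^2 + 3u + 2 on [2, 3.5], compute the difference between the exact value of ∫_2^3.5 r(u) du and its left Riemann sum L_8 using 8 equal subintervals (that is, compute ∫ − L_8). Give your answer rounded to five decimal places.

Exact integral: ∫_2^3.5 r(u) du = -19.5.
L_8 ≈ -17.6279297.
Error ≈ -19.5 − (-17.6279297) ≈ -1.87207.

-1.87207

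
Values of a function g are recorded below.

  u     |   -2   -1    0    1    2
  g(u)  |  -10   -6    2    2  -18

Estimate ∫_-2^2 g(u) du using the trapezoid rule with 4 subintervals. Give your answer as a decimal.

-16

Δu = 1.
T_4 = (1/2)·[(-10) + 2·(-6) + 2·2 + 2·2 + (-18)] = -16.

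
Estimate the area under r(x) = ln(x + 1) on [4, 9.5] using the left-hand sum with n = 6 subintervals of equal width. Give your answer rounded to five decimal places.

10.79487

Δx = (9.5 − 4)/6 = 11/12.
Left endpoints: 4, 59/12, 35/6, 6.75, 23/3, 103/12.
r(4) ≈ 1.60944, r(59/12) ≈ 1.77777, r(35/6) ≈ 1.92181, r(6.75) ≈ 2.04769, r(23/3) ≈ 2.15948, r(103/12) ≈ 2.26003.
Sum = Δx · [r(4) + r(59/12) + r(35/6) + ...].
Sum ≈ 10.79487.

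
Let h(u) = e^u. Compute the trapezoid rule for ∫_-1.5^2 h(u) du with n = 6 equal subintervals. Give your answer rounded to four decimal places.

Δu = (2 − (-1.5))/6 = 7/12.
h(-1.5) ≈ 0.2231, h(-11/12) ≈ 0.3998, h(-1/3) ≈ 0.7165, h(0.25) ≈ 1.2840, h(5/6) ≈ 2.3010, h(17/12) ≈ 4.1234, h(2) ≈ 7.3891.
T_6 = (Δu/2)·[h(u_0) + 2h(u_1) + ... + 2h(u_{5}) + h(u_6)].
Sum ≈ 7.3680.

7.3680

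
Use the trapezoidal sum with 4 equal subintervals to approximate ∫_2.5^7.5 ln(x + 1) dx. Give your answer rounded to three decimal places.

Δx = (7.5 − 2.5)/4 = 1.25.
f(2.5) ≈ 1.253, f(3.75) ≈ 1.558, f(5) ≈ 1.792, f(6.25) ≈ 1.981, f(7.5) ≈ 2.140.
T_4 = (Δx/2)·[f(x_0) + 2f(x_1) + 2f(x_2) + 2f(x_3) + f(x_4)].
Sum ≈ 8.784.

8.784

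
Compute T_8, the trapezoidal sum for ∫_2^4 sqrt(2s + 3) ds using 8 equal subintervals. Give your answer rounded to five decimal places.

Δs = (4 − 2)/8 = 0.25.
f(2) ≈ 2.64575, f(2.25) ≈ 2.73861, f(2.5) ≈ 2.82843, f(2.75) ≈ 2.91548, f(3) ≈ 3.00000, f(3.25) ≈ 3.08221, f(3.5) ≈ 3.16228, f(3.75) ≈ 3.24037, f(4) ≈ 3.31662.
T_8 = (Δs/2)·[f(s_0) + 2f(s_1) + ... + 2f(s_{7}) + f(s_8)].
Sum ≈ 5.98714.

5.98714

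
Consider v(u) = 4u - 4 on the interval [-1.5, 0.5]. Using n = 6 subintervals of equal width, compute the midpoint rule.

-12

Δu = (0.5 − (-1.5))/6 = 1/3.
Midpoints: -4/3, -1, -2/3, -1/3, 0, 1/3.
v(-4/3) = -28/3, v(-1) = -8, v(-2/3) = -20/3, v(-1/3) = -16/3, v(0) = -4, v(1/3) = -8/3.
Sum = Δu · [v(-4/3) + v(-1) + v(-2/3) + ...].
Sum = -12.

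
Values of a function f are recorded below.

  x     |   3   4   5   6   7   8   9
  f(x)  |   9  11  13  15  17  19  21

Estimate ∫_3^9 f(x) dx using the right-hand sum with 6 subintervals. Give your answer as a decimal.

96

Δx = 1.
Sum = 1·[11 + 13 + 15 + 17 + 19 + 21] = 96.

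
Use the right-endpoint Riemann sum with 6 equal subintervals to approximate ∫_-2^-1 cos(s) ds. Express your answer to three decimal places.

0.147

Δs = (-1 − (-2))/6 = 1/6.
Right endpoints: -11/6, -5/3, -1.5, -4/3, -7/6, -1.
f(-11/6) ≈ -0.260, f(-5/3) ≈ -0.096, f(-1.5) ≈ 0.071, f(-4/3) ≈ 0.235, f(-7/6) ≈ 0.393, f(-1) ≈ 0.540.
Sum = Δs · [f(-11/6) + f(-5/3) + f(-1.5) + ...].
Sum ≈ 0.147.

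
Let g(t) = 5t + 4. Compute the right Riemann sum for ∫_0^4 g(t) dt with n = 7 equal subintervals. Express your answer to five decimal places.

Δt = (4 − 0)/7 = 4/7.
Right endpoints: 4/7, 8/7, 12/7, 16/7, 20/7, 24/7, 4.
g(4/7) = 48/7, g(8/7) = 68/7, g(12/7) = 88/7, g(16/7) = 108/7, g(20/7) = 128/7, g(24/7) = 148/7, g(4) = 24.
Sum = Δt · [g(4/7) + g(8/7) + g(12/7) + ...].
Sum ≈ 61.71429.

61.71429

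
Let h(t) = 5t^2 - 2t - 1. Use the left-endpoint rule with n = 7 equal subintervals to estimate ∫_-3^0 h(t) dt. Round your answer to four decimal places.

Δt = (0 − (-3))/7 = 3/7.
Left endpoints: -3, -18/7, -15/7, -12/7, -9/7, -6/7, -3/7.
h(-3) = 50, h(-18/7) = 1823/49, h(-15/7) = 1286/49, h(-12/7) = 839/49, h(-9/7) = 482/49, h(-6/7) = 215/49, h(-3/7) = 38/49.
Sum = Δt · [h(-3) + h(-18/7) + h(-15/7) + ...].
Sum ≈ 62.3878.

62.3878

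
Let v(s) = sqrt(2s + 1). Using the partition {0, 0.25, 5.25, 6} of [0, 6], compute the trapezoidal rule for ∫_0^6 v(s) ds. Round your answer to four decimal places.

14.4416

Subinterval widths: 0.25, 5, 0.75.
v(0) ≈ 1.0000, v(0.25) ≈ 1.2247, v(5.25) ≈ 3.3912, v(6) ≈ 3.6056.
On each subinterval the trapezoid contributes (Δs_i/2)·[v(s_{i-1}) + v(s_i)].
Sum ≈ 14.4416.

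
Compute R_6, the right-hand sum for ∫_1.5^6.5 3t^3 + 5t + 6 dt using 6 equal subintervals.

1835.3125

Δt = (6.5 − 1.5)/6 = 5/6.
Right endpoints: 7/3, 19/6, 4, 29/6, 17/3, 6.5.
f(7/3) = 502/9, f(19/6) = 8431/72, f(4) = 218, f(29/6) = 26561/72, f(17/3) = 5222/9, f(6.5) = 862.375.
Sum = Δt · [f(7/3) + f(19/6) + f(4) + ...].
Sum = 1835.3125.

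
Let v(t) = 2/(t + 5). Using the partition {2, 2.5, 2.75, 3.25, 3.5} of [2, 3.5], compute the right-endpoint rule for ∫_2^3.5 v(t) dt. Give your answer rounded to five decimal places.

0.37789

Subinterval widths: 0.5, 0.25, 0.5, 0.25.
Right endpoints: 2.5, 2.75, 3.25, 3.5.
v(2.5) = 4/15, v(2.75) = 8/31, v(3.25) = 8/33, v(3.5) = 4/17.
Sum = Σ Δt_i · v(t_i).
Sum ≈ 0.37789.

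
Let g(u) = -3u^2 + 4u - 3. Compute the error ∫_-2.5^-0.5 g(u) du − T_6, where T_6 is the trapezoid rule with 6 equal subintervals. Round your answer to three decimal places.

Exact integral: ∫_-2.5^-0.5 g(u) du = -33.5.
T_6 ≈ -33.61111.
Error ≈ -33.5 − (-33.61111) ≈ 0.111.

0.111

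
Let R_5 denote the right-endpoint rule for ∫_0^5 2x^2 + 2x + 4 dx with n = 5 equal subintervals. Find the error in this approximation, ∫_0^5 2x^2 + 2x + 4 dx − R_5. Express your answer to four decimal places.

-31.6667

Exact integral: ∫_0^5 f(x) dx ≈ 128.333333.
R_5 = 160.
Error ≈ 128.333333 − 160 ≈ -31.6667.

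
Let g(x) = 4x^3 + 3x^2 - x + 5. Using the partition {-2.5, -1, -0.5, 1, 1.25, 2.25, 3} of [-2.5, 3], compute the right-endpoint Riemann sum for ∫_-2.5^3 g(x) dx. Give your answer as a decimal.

197.1875

Subinterval widths: 1.5, 0.5, 1.5, 0.25, 1, 0.75.
Right endpoints: -1, -0.5, 1, 1.25, 2.25, 3.
g(-1) = 5, g(-0.5) = 5.75, g(1) = 11, g(1.25) = 16.25, g(2.25) = 63.5, g(3) = 137.
Sum = Σ Δx_i · g(x_i).
Sum = 197.1875.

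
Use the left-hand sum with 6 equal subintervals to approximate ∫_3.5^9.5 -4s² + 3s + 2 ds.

-814

Δs = (9.5 − 3.5)/6 = 1.
Left endpoints: 3.5, 4.5, 5.5, 6.5, 7.5, 8.5.
f(3.5) = -36.5, f(4.5) = -65.5, f(5.5) = -102.5, f(6.5) = -147.5, f(7.5) = -200.5, f(8.5) = -261.5.
Sum = Δs · [f(3.5) + f(4.5) + f(5.5) + ...].
Sum = -814.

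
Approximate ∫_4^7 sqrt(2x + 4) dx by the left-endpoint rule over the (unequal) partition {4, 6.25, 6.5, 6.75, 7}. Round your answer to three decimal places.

Subinterval widths: 2.25, 0.25, 0.25, 0.25.
Left endpoints: 4, 6.25, 6.5, 6.75.
f(4) ≈ 3.464, f(6.25) ≈ 4.062, f(6.5) ≈ 4.123, f(6.75) ≈ 4.183.
Sum = Σ Δx_i · f(x_i).
Sum ≈ 10.886.

10.886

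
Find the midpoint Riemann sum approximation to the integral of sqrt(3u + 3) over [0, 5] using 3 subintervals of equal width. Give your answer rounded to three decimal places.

15.871

Δu = (5 − 0)/3 = 5/3.
Midpoints: 5/6, 2.5, 25/6.
f(5/6) ≈ 2.345, f(2.5) ≈ 3.240, f(25/6) ≈ 3.937.
Sum = Δu · [f(5/6) + f(2.5) + f(25/6)].
Sum ≈ 15.871.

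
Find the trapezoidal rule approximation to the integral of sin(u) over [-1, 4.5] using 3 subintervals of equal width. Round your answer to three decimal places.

0.528

Δu = (4.5 − (-1))/3 = 11/6.
f(-1) ≈ -0.841, f(5/6) ≈ 0.740, f(8/3) ≈ 0.457, f(4.5) ≈ -0.978.
T_3 = (Δu/2)·[f(u_0) + 2f(u_1) + 2f(u_2) + f(u_3)].
Sum ≈ 0.528.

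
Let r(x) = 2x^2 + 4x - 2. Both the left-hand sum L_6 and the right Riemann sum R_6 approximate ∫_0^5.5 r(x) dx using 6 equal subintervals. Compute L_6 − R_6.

-75.625

L_6 ≈ 124.14468.
R_6 ≈ 199.76968.
L_6 − R_6 = -75.625.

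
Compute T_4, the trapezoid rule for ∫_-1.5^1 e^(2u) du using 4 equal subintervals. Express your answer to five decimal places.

4.13545

Δu = (1 − (-1.5))/4 = 0.625.
f(-1.5) ≈ 0.04979, f(-0.875) ≈ 0.17377, f(-0.25) ≈ 0.60653, f(0.375) ≈ 2.11700, f(1) ≈ 7.38906.
T_4 = (Δu/2)·[f(u_0) + 2f(u_1) + 2f(u_2) + 2f(u_3) + f(u_4)].
Sum ≈ 4.13545.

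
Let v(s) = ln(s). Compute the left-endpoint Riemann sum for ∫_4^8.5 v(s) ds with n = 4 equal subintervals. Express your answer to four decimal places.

7.7075

Δs = (8.5 − 4)/4 = 1.125.
Left endpoints: 4, 5.125, 6.25, 7.375.
v(4) ≈ 1.3863, v(5.125) ≈ 1.6341, v(6.25) ≈ 1.8326, v(7.375) ≈ 1.9981.
Sum = Δs · [v(4) + v(5.125) + v(6.25) + v(7.375)].
Sum ≈ 7.7075.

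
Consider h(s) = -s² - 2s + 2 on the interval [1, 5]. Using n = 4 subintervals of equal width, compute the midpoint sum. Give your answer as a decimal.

-57

Δs = (5 − 1)/4 = 1.
Midpoints: 1.5, 2.5, 3.5, 4.5.
h(1.5) = -3.25, h(2.5) = -9.25, h(3.5) = -17.25, h(4.5) = -27.25.
Sum = Δs · [h(1.5) + h(2.5) + h(3.5) + h(4.5)].
Sum = -57.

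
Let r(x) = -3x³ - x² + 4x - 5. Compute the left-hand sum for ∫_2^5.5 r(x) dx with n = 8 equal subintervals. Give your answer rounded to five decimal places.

Δx = (5.5 − 2)/8 = 0.4375.
Left endpoints: 2, 2.4375, 2.875, 3.3125, 3.75, 4.1875, 4.625, 5.0625.
r(2) = -25, r(2.4375) = -182837/4096, r(2.875) = -37405/512, r(3.3125) = -457783/4096, r(3.75) = -162.265625, r(4.1875) = -925985/4096, r(4.625) = -155999/512, r(5.0625) = -1636835/4096.
Sum = Δx · [r(2) + r(2.4375) + r(2.875) + ...].
Sum ≈ -589.35522.

-589.35522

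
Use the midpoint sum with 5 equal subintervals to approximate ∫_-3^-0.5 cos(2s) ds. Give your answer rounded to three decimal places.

Δs = (-0.5 − (-3))/5 = 0.5.
Midpoints: -2.75, -2.25, -1.75, -1.25, -0.75.
f(-2.75) ≈ 0.709, f(-2.25) ≈ -0.211, f(-1.75) ≈ -0.936, f(-1.25) ≈ -0.801, f(-0.75) ≈ 0.071.
Sum = Δs · [f(-2.75) + f(-2.25) + f(-1.75) + f(-1.25) + f(-0.75)].
Sum ≈ -0.584.

-0.584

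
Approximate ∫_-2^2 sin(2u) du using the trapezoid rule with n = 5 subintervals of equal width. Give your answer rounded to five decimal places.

0.00000

Δu = (2 − (-2))/5 = 0.8.
f(-2) ≈ 0.75680, f(-1.2) ≈ -0.67546, f(-0.4) ≈ -0.71736, f(0.4) ≈ 0.71736, f(1.2) ≈ 0.67546, f(2) ≈ -0.75680.
T_5 = (Δu/2)·[f(u_0) + 2f(u_1) + ... + 2f(u_{4}) + f(u_5)].
Sum ≈ 0.00000.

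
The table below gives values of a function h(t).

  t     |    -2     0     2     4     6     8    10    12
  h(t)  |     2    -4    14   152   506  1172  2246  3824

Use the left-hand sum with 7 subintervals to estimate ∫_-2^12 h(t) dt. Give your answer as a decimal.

8176

Δt = 2.
Sum = 2·[2 + (-4) + 14 + 152 + 506 + 1172 + 2246] = 8176.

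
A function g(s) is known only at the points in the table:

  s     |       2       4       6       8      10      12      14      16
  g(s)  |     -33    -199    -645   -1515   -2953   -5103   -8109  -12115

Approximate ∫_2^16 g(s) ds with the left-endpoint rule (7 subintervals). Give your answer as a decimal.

Δs = 2.
Sum = 2·[(-33) + (-199) + (-645) + (-1515) + (-2953) + (-5103) + (-8109)] = -37114.

-37114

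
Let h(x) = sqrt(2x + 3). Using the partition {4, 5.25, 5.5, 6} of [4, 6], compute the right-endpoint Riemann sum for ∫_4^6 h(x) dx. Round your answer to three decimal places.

7.465

Subinterval widths: 1.25, 0.25, 0.5.
Right endpoints: 5.25, 5.5, 6.
h(5.25) ≈ 3.674, h(5.5) ≈ 3.742, h(6) ≈ 3.873.
Sum = Σ Δx_i · h(x_i).
Sum ≈ 7.465.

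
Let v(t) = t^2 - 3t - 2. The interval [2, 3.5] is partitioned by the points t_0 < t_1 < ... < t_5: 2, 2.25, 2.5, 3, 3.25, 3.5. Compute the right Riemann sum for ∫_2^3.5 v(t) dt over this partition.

Subinterval widths: 0.25, 0.25, 0.5, 0.25, 0.25.
Right endpoints: 2.25, 2.5, 3, 3.25, 3.5.
v(2.25) = -3.6875, v(2.5) = -3.25, v(3) = -2, v(3.25) = -1.1875, v(3.5) = -0.25.
Sum = Σ Δt_i · v(t_i).
Sum = -3.09375.

-3.09375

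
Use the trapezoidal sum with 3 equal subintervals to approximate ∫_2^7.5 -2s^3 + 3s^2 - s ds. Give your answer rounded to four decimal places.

Δs = (7.5 − 2)/3 = 11/6.
f(2) = -6, f(23/6) = -1955/27, f(17/3) = -7378/27, f(7.5) = -682.5.
T_3 = (Δs/2)·[f(s_0) + 2f(s_1) + 2f(s_2) + f(s_3)].
Sum ≈ -1264.8472.

-1264.8472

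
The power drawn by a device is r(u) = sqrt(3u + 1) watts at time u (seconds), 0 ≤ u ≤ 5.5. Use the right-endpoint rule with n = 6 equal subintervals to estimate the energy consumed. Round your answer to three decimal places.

17.431

Δu = (5.5 − 0)/6 = 11/12.
Right endpoints: 11/12, 11/6, 2.75, 11/3, 55/12, 5.5.
r(11/12) ≈ 1.936, r(11/6) ≈ 2.550, r(2.75) ≈ 3.041, r(11/3) ≈ 3.464, r(55/12) ≈ 3.841, r(5.5) ≈ 4.183.
Sum = Δu · [r(11/12) + r(11/6) + r(2.75) + ...].
Sum ≈ 17.431.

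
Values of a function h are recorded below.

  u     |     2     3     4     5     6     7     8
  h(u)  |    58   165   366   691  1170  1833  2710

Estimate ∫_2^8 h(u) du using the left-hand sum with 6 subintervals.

Δu = 1.
Sum = 1·[58 + 165 + 366 + 691 + 1170 + 1833] = 4283.

4283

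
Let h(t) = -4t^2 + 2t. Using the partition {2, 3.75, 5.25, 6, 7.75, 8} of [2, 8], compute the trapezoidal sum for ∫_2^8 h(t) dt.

Subinterval widths: 1.75, 1.5, 0.75, 1.75, 0.25.
h(2) = -12, h(3.75) = -48.75, h(5.25) = -99.75, h(6) = -132, h(7.75) = -224.75, h(8) = -240.
On each subinterval the trapezoid contributes (Δt_i/2)·[h(t_{i-1}) + h(t_i)].
Sum = -621.6875.

-621.6875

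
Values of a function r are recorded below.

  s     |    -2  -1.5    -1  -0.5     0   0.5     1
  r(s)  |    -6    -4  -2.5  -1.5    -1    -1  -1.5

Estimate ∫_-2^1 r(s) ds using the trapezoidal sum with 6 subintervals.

-6.875

Δs = 0.5.
T_6 = (0.5/2)·[(-6) + 2·(-4) + 2·(-2.5) + 2·(-1.5) + 2·(-1) + 2·(-1) + (-1.5)] = -6.875.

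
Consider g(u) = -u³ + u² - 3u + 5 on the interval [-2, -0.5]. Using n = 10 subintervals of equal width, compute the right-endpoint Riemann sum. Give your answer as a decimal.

Δu = (-0.5 − (-2))/10 = 0.15.
Right endpoints: -1.85, -1.7, -1.55, -1.4, -1.25, -1.1, -0.95, -0.8, -0.65, -0.5.
g(-1.85) = 20.304125, g(-1.7) = 17.903, g(-1.55) = 15.776375, g(-1.4) = 13.904, g(-1.25) = 12.265625, g(-1.1) = 10.841, g(-0.95) = 9.609875, g(-0.8) = 8.552, g(-0.65) = 7.647125, g(-0.5) = 6.875.
Sum = Δu · [g(-1.85) + g(-1.7) + g(-1.55) + ...].
Sum = 18.55171875.

18.55171875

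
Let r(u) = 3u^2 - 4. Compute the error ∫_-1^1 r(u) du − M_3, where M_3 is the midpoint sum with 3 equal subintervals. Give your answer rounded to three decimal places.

0.222

Exact integral: ∫_-1^1 r(u) du = -6.
M_3 ≈ -6.22222.
Error ≈ -6 − (-6.22222) ≈ 0.222.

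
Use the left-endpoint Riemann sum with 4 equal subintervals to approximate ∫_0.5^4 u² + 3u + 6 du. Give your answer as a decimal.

Δu = (4 − 0.5)/4 = 0.875.
Left endpoints: 0.5, 1.375, 2.25, 3.125.
f(0.5) = 7.75, f(1.375) = 12.015625, f(2.25) = 17.8125, f(3.125) = 25.140625.
Sum = Δu · [f(0.5) + f(1.375) + f(2.25) + f(3.125)].
Sum = 54.87890625.

54.87890625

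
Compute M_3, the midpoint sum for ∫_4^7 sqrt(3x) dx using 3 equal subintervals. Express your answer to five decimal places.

Δx = (7 − 4)/3 = 1.
Midpoints: 4.5, 5.5, 6.5.
f(4.5) ≈ 3.67423, f(5.5) ≈ 4.06202, f(6.5) ≈ 4.41588.
Sum = Δx · [f(4.5) + f(5.5) + f(6.5)].
Sum ≈ 12.15213.

12.15213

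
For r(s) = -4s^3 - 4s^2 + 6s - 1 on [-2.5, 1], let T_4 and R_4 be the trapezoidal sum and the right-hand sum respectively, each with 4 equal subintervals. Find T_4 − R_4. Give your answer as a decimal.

T_4 = -1.12109375.
R_4 = -11.83984375.
T_4 − R_4 = 10.71875.

10.71875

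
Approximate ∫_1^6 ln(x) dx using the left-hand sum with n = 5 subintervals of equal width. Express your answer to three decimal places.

4.787

Δx = (6 − 1)/5 = 1.
Left endpoints: 1, 2, 3, 4, 5.
f(1) ≈ 0.000, f(2) ≈ 0.693, f(3) ≈ 1.099, f(4) ≈ 1.386, f(5) ≈ 1.609.
Sum = Δx · [f(1) + f(2) + f(3) + f(4) + f(5)].
Sum ≈ 4.787.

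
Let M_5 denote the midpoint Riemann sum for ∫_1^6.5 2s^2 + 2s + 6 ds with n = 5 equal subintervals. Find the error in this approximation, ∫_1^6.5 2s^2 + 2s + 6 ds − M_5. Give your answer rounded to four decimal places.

Exact integral: ∫_1^6.5 f(s) ds ≈ 256.666667.
M_5 = 255.5575.
Error ≈ 256.666667 − 255.5575 ≈ 1.1092.

1.1092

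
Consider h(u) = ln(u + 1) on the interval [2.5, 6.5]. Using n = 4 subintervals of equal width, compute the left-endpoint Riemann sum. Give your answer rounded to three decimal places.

Δu = (6.5 − 2.5)/4 = 1.
Left endpoints: 2.5, 3.5, 4.5, 5.5.
h(2.5) ≈ 1.253, h(3.5) ≈ 1.504, h(4.5) ≈ 1.705, h(5.5) ≈ 1.872.
Sum = Δu · [h(2.5) + h(3.5) + h(4.5) + h(5.5)].
Sum ≈ 6.333.

6.333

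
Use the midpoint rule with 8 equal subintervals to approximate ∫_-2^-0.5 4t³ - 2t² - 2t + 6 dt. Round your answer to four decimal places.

-8.3628

Δt = (-0.5 − (-2))/8 = 0.1875.
Midpoints: -1.90625, -1.71875, -1.53125, -1.34375, -1.15625, -0.96875, -0.78125, -0.59375.
f(-1.90625) = -206133/8192, f(-1.71875) = -137463/8192, f(-1.53125) = -81825/8192, f(-1.34375) = -37923/8192, f(-1.15625) = -4461/8192, f(-0.96875) = 19857/8192, f(-0.78125) = 36327/8192, f(-0.59375) = 46245/8192.
Sum = Δt · [f(-1.90625) + f(-1.71875) + f(-1.53125) + ...].
Sum ≈ -8.3628.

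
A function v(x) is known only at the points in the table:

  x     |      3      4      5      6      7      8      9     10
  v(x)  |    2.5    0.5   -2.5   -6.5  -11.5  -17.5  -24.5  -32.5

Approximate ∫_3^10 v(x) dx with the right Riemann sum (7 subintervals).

Δx = 1.
Sum = 1·[0.5 + (-2.5) + (-6.5) + (-11.5) + (-17.5) + (-24.5) + (-32.5)] = -94.5.

-94.5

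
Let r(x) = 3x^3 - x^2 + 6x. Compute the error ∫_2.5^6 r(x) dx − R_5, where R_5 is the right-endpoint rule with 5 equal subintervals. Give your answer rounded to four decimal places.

Exact integral: ∫_2.5^6 r(x) dx ≈ 965.161458.
R_5 = 1183.14.
Error ≈ 965.161458 − 1183.14 ≈ -217.9785.

-217.9785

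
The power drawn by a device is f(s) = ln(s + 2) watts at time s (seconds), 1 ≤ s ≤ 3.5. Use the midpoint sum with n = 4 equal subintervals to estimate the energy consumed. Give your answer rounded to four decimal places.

Δs = (3.5 − 1)/4 = 0.625.
Midpoints: 1.3125, 1.9375, 2.5625, 3.1875.
f(1.3125) ≈ 1.1977, f(1.9375) ≈ 1.3705, f(2.5625) ≈ 1.5179, f(3.1875) ≈ 1.6463.
Sum = Δs · [f(1.3125) + f(1.9375) + f(2.5625) + f(3.1875)].
Sum ≈ 3.5827.

3.5827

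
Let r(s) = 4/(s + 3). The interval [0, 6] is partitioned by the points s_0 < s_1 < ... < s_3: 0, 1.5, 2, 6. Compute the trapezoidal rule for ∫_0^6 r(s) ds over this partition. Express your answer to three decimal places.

4.578

Subinterval widths: 1.5, 0.5, 4.
r(0) = 4/3, r(1.5) = 8/9, r(2) = 0.8, r(6) = 4/9.
On each subinterval the trapezoid contributes (Δs_i/2)·[r(s_{i-1}) + r(s_i)].
Sum ≈ 4.578.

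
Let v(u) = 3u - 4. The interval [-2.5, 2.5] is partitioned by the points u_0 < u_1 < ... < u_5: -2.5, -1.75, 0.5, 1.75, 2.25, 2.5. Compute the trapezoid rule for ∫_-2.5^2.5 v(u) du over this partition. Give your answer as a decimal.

Subinterval widths: 0.75, 2.25, 1.25, 0.5, 0.25.
v(-2.5) = -11.5, v(-1.75) = -9.25, v(0.5) = -2.5, v(1.75) = 1.25, v(2.25) = 2.75, v(2.5) = 3.5.
On each subinterval the trapezoid contributes (Δu_i/2)·[v(u_{i-1}) + v(u_i)].
Sum = -20.

-20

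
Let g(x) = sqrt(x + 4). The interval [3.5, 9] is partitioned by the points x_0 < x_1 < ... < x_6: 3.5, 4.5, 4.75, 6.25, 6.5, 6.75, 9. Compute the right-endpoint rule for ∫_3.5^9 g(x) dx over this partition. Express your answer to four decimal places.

Subinterval widths: 1, 0.25, 1.5, 0.25, 0.25, 2.25.
Right endpoints: 4.5, 4.75, 6.25, 6.5, 6.75, 9.
g(4.5) ≈ 2.9155, g(4.75) ≈ 2.9580, g(6.25) ≈ 3.2016, g(6.5) ≈ 3.2404, g(6.75) ≈ 3.2787, g(9) ≈ 3.6056.
Sum = Σ Δx_i · g(x_i).
Sum ≈ 18.1996.

18.1996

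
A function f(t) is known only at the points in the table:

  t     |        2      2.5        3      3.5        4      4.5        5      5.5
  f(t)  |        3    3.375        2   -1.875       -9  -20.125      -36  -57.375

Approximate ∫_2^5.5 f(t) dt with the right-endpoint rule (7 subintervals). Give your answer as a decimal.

Δt = 0.5.
Sum = 0.5·[3.375 + 2 + (-1.875) + (-9) + (-20.125) + (-36) + (-57.375)] = -59.5.

-59.5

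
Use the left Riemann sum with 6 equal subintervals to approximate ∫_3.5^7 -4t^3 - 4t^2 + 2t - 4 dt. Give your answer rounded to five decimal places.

Δt = (7 − 3.5)/6 = 7/12.
Left endpoints: 3.5, 49/12, 14/3, 5.25, 35/6, 77/12.
f(3.5) = -217.5, f(49/12) = -144661/432, f(14/3) = -13184/27, f(5.25) = -682.5625, f(35/6) = -49811/54, f(77/12) = -523865/432.
Sum = Δt · [f(3.5) + f(49/12) + f(14/3) + ...].
Sum ≈ -2250.67419.

-2250.67419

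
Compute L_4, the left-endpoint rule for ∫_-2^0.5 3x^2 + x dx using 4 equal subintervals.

9.47265625

Δx = (0.5 − (-2))/4 = 0.625.
Left endpoints: -2, -1.375, -0.75, -0.125.
f(-2) = 10, f(-1.375) = 4.296875, f(-0.75) = 0.9375, f(-0.125) = -0.078125.
Sum = Δx · [f(-2) + f(-1.375) + f(-0.75) + f(-0.125)].
Sum = 9.47265625.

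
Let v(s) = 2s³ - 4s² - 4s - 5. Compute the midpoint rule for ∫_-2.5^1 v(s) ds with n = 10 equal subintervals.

-47.89421875

Δs = (1 − (-2.5))/10 = 0.35.
Midpoints: -2.325, -1.975, -1.625, -1.275, -0.925, -0.575, -0.225, 0.125, 0.475, 0.825.
v(-2.325) = -42.45865625, v(-1.975) = -28.10996875, v(-1.625) = -17.64453125, v(-1.275) = -10.54784375, v(-0.925) = -6.30540625, v(-0.575) = -4.40271875, v(-0.225) = -4.32528125, v(0.125) = -5.55859375, v(0.475) = -7.58815625, v(0.825) = -9.89946875.
Sum = Δs · [v(-2.325) + v(-1.975) + v(-1.625) + ...].
Sum = -47.89421875.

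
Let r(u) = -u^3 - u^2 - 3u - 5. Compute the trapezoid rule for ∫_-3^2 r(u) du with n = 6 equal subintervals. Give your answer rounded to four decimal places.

Δu = (2 − (-3))/6 = 5/6.
r(-3) = 22, r(-13/6) = 1507/216, r(-4/3) = -11/27, r(-0.5) = -3.625, r(1/3) = -166/27, r(7/6) = -2473/216, r(2) = -23.
T_6 = (Δu/2)·[r(u_0) + 2r(u_1) + ... + 2r(u_{5}) + r(u_6)].
Sum ≈ -12.6273.

-12.6273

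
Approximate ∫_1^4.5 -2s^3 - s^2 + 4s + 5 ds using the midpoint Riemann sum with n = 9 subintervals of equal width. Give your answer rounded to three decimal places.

Δs = (4.5 − 1)/9 = 7/18.
Midpoints: 43/36, 19/12, 71/36, 85/36, 2.75, 113/36, 127/36, 47/12, 155/36.
f(43/36) = 115307/23328, f(19/12) = 767/864, f(71/36) = -147977/23328, f(85/36) = -407215/23328, f(2.75) = -33.15625, f(113/36) = -1263203/23328, f(127/36) = -1892881/23328, f(47/12) = -99221/864, f(155/36) = -3637925/23328.
Sum = Δs · [f(43/36) + f(19/12) + f(71/36) + ...].
Sum ≈ -177.801.

-177.801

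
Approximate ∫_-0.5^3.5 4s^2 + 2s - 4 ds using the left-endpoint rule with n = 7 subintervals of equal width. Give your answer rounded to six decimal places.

38.204082

Δs = (3.5 − (-0.5))/7 = 4/7.
Left endpoints: -0.5, 1/14, 9/14, 17/14, 25/14, 33/14, 41/14.
f(-0.5) = -4, f(1/14) = -188/49, f(9/14) = -52/49, f(17/14) = 212/49, f(25/14) = 604/49, f(33/14) = 1124/49, f(41/14) = 1772/49.
Sum = Δs · [f(-0.5) + f(1/14) + f(9/14) + ...].
Sum ≈ 38.204082.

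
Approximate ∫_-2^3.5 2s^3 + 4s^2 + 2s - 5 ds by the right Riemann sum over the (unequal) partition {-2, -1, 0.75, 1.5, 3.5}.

Subinterval widths: 1, 1.75, 0.75, 2.
Right endpoints: -1, 0.75, 1.5, 3.5.
f(-1) = -5, f(0.75) = -0.40625, f(1.5) = 13.75, f(3.5) = 136.75.
Sum = Σ Δs_i · f(s_i).
Sum = 278.1015625.

278.1015625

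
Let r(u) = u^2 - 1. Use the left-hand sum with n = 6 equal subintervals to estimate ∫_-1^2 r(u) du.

-0.625

Δu = (2 − (-1))/6 = 0.5.
Left endpoints: -1, -0.5, 0, 0.5, 1, 1.5.
r(-1) = 0, r(-0.5) = -0.75, r(0) = -1, r(0.5) = -0.75, r(1) = 0, r(1.5) = 1.25.
Sum = Δu · [r(-1) + r(-0.5) + r(0) + ...].
Sum = -0.625.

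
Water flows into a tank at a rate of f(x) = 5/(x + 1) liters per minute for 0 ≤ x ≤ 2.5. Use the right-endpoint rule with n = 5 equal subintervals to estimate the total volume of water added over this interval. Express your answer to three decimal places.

5.464

Δx = (2.5 − 0)/5 = 0.5.
Right endpoints: 0.5, 1, 1.5, 2, 2.5.
f(0.5) = 10/3, f(1) = 2.5, f(1.5) = 2, f(2) = 5/3, f(2.5) = 10/7.
Sum = Δx · [f(0.5) + f(1) + f(1.5) + f(2) + f(2.5)].
Sum ≈ 5.464.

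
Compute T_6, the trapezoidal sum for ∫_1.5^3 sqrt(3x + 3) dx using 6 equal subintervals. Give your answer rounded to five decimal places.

4.67265

Δx = (3 − 1.5)/6 = 0.25.
f(1.5) ≈ 2.73861, f(1.75) ≈ 2.87228, f(2) ≈ 3.00000, f(2.25) ≈ 3.12250, f(2.5) ≈ 3.24037, f(2.75) ≈ 3.35410, f(3) ≈ 3.46410.
T_6 = (Δx/2)·[f(x_0) + 2f(x_1) + ... + 2f(x_{5}) + f(x_6)].
Sum ≈ 4.67265.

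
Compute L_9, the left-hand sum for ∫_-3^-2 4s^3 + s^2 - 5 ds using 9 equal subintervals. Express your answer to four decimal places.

-67.6708

Δs = (-2 − (-3))/9 = 1/9.
Left endpoints: -3, -26/9, -25/9, -8/3, -23/9, -22/9, -7/3, -20/9, -19/9.
f(-3) = -104, f(-26/9) = -67865/729, f(-25/9) = -60520/729, f(-8/3) = -1991/27, f(-23/9) = -47552/729, f(-22/9) = -41881/729, f(-7/3) = -1360/27, f(-20/9) = -32045/729, f(-19/9) = -27832/729.
Sum = Δs · [f(-3) + f(-26/9) + f(-25/9) + ...].
Sum ≈ -67.6708.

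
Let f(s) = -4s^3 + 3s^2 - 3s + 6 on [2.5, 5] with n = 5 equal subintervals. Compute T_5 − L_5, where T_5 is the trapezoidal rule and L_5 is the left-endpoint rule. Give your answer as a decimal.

-97.1875

T_5 = -494.0625.
L_5 = -396.875.
T_5 − L_5 = -97.1875.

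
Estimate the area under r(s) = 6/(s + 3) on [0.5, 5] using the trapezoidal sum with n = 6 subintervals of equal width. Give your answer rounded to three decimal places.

Δs = (5 − 0.5)/6 = 0.75.
r(0.5) = 12/7, r(1.25) = 24/17, r(2) = 1.2, r(2.75) = 24/23, r(3.5) = 12/13, r(4.25) = 24/29, r(5) = 0.75.
T_6 = (Δs/2)·[r(s_0) + 2r(s_1) + ... + 2r(s_{5}) + r(s_6)].
Sum ≈ 4.979.

4.979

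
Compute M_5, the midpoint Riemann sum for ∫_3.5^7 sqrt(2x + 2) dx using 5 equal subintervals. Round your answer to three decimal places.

12.335

Δx = (7 − 3.5)/5 = 0.7.
Midpoints: 3.85, 4.55, 5.25, 5.95, 6.65.
f(3.85) ≈ 3.114, f(4.55) ≈ 3.332, f(5.25) ≈ 3.536, f(5.95) ≈ 3.728, f(6.65) ≈ 3.912.
Sum = Δx · [f(3.85) + f(4.55) + f(5.25) + f(5.95) + f(6.65)].
Sum ≈ 12.335.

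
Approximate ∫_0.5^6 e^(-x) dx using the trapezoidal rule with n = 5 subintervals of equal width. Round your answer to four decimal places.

Δx = (6 − 0.5)/5 = 1.1.
f(0.5) ≈ 0.6065, f(1.6) ≈ 0.2019, f(2.7) ≈ 0.0672, f(3.8) ≈ 0.0224, f(4.9) ≈ 0.0074, f(6) ≈ 0.0025.
T_5 = (Δx/2)·[f(x_0) + 2f(x_1) + ... + 2f(x_{4}) + f(x_5)].
Sum ≈ 0.6638.

0.6638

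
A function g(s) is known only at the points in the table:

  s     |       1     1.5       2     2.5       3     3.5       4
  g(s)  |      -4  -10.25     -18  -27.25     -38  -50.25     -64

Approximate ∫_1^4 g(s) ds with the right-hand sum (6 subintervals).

-103.875

Δs = 0.5.
Sum = 0.5·[(-10.25) + (-18) + (-27.25) + (-38) + (-50.25) + (-64)] = -103.875.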